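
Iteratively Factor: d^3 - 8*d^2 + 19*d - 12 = (d - 3)*(d^2 - 5*d + 4) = (d - 4)*(d - 3)*(d - 1)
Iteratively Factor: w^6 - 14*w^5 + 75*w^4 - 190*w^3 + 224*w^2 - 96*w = (w - 2)*(w^5 - 12*w^4 + 51*w^3 - 88*w^2 + 48*w) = (w - 4)*(w - 2)*(w^4 - 8*w^3 + 19*w^2 - 12*w) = (w - 4)*(w - 2)*(w - 1)*(w^3 - 7*w^2 + 12*w) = (w - 4)^2*(w - 2)*(w - 1)*(w^2 - 3*w) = w*(w - 4)^2*(w - 2)*(w - 1)*(w - 3)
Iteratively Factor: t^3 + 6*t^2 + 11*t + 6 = (t + 2)*(t^2 + 4*t + 3) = (t + 1)*(t + 2)*(t + 3)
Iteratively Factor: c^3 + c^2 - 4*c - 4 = (c + 2)*(c^2 - c - 2) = (c - 2)*(c + 2)*(c + 1)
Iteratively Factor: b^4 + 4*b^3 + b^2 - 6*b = (b + 2)*(b^3 + 2*b^2 - 3*b) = (b + 2)*(b + 3)*(b^2 - b) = b*(b + 2)*(b + 3)*(b - 1)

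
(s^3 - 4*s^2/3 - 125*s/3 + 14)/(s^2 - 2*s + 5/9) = 3*(s^2 - s - 42)/(3*s - 5)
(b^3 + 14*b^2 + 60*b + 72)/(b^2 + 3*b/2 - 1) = 2*(b^2 + 12*b + 36)/(2*b - 1)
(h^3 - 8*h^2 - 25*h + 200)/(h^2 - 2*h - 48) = (h^2 - 25)/(h + 6)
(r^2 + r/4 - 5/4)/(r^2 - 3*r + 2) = (r + 5/4)/(r - 2)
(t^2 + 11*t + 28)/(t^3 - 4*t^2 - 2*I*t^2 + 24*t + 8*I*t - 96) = (t^2 + 11*t + 28)/(t^3 - 2*t^2*(2 + I) + 8*t*(3 + I) - 96)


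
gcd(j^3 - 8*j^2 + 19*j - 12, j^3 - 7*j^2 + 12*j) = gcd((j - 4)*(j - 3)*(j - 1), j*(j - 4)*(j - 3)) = j^2 - 7*j + 12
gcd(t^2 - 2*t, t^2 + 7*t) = t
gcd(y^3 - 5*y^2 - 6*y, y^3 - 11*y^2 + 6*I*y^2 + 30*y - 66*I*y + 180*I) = y - 6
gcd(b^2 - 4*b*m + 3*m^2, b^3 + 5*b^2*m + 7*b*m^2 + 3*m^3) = 1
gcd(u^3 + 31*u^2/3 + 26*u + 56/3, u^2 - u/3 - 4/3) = 1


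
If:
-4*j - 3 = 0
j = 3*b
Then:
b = -1/4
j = -3/4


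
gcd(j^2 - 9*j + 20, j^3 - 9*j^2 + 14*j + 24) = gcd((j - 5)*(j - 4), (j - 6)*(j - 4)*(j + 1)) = j - 4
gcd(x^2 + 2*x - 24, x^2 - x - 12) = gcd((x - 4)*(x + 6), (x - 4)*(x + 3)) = x - 4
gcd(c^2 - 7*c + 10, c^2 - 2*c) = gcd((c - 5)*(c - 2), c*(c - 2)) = c - 2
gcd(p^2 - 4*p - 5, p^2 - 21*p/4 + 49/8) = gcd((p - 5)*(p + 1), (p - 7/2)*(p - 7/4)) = 1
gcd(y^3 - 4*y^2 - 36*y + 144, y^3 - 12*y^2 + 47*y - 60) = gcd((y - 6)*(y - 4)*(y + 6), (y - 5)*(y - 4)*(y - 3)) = y - 4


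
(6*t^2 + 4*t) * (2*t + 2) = 12*t^3 + 20*t^2 + 8*t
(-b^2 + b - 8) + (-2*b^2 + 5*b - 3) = -3*b^2 + 6*b - 11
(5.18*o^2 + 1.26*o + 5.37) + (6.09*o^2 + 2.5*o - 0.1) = 11.27*o^2 + 3.76*o + 5.27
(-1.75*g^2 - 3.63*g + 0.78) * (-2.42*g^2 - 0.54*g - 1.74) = 4.235*g^4 + 9.7296*g^3 + 3.1176*g^2 + 5.895*g - 1.3572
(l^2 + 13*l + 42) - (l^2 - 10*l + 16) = 23*l + 26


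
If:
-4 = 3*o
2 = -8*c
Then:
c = -1/4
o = -4/3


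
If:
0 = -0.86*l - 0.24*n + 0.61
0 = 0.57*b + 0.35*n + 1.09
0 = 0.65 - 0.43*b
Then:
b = 1.51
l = 2.27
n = -5.58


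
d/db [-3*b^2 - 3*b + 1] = -6*b - 3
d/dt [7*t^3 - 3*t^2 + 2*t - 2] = 21*t^2 - 6*t + 2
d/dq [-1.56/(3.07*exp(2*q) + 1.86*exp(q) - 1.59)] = (9.5784*exp(q) + 2.9016)*exp(q)/(3.07*exp(2*q) + 1.86*exp(q) - 1.59)^2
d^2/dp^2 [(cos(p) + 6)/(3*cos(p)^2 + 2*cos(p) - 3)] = 3*(-27*sin(p)^4*cos(p) - 70*sin(p)^4 + 114*sin(p)^2 + 81*cos(p)/2 - 18*cos(3*p) + 3*cos(5*p)/2 + 12)/(-3*sin(p)^2 + 2*cos(p))^3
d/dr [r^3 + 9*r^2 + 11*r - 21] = 3*r^2 + 18*r + 11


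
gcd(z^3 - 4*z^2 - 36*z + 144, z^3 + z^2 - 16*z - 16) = z - 4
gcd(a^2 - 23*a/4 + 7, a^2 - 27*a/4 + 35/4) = a - 7/4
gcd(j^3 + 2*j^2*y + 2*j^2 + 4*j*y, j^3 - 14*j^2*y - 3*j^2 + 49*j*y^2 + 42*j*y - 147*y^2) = 1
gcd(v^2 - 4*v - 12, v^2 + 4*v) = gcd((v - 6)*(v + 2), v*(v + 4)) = 1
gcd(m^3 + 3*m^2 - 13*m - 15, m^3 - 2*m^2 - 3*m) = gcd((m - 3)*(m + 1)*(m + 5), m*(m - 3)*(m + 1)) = m^2 - 2*m - 3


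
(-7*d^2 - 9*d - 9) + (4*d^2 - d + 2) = -3*d^2 - 10*d - 7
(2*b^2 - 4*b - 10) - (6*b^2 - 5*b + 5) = -4*b^2 + b - 15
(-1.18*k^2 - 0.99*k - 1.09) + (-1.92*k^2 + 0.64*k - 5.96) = -3.1*k^2 - 0.35*k - 7.05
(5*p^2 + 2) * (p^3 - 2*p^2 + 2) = 5*p^5 - 10*p^4 + 2*p^3 + 6*p^2 + 4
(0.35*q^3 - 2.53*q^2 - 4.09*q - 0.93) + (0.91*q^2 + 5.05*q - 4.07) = 0.35*q^3 - 1.62*q^2 + 0.96*q - 5.0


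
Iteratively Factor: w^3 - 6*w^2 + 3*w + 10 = (w - 2)*(w^2 - 4*w - 5) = (w - 5)*(w - 2)*(w + 1)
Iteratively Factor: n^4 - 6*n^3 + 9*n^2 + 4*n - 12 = (n + 1)*(n^3 - 7*n^2 + 16*n - 12) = (n - 2)*(n + 1)*(n^2 - 5*n + 6) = (n - 3)*(n - 2)*(n + 1)*(n - 2)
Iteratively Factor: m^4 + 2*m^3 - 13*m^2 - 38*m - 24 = (m - 4)*(m^3 + 6*m^2 + 11*m + 6) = (m - 4)*(m + 2)*(m^2 + 4*m + 3) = (m - 4)*(m + 1)*(m + 2)*(m + 3)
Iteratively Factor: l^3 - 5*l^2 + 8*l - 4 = (l - 1)*(l^2 - 4*l + 4) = (l - 2)*(l - 1)*(l - 2)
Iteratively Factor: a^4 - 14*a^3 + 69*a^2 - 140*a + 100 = (a - 2)*(a^3 - 12*a^2 + 45*a - 50) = (a - 2)^2*(a^2 - 10*a + 25) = (a - 5)*(a - 2)^2*(a - 5)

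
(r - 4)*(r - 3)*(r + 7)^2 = r^4 + 7*r^3 - 37*r^2 - 175*r + 588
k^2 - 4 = (k - 2)*(k + 2)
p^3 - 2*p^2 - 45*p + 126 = (p - 6)*(p - 3)*(p + 7)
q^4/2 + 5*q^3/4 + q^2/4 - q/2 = q*(q/2 + 1/2)*(q - 1/2)*(q + 2)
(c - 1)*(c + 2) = c^2 + c - 2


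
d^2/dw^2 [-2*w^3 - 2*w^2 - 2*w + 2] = -12*w - 4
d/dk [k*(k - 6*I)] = 2*k - 6*I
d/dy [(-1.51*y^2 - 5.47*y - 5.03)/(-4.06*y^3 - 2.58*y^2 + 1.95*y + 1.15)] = (-6.1306*y^4 - 44.4164*y^3 - 78.3225*y^2 - 29.4278*y + 3.518)/(16.4836*y^6 + 20.9496*y^5 - 9.1776*y^4 - 19.4*y^3 - 2.1315*y^2 + 4.485*y + 1.3225)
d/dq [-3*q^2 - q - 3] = -6*q - 1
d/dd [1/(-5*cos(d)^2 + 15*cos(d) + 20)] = (3 - 2*cos(d))*sin(d)/(5*(sin(d)^2 + 3*cos(d) + 3)^2)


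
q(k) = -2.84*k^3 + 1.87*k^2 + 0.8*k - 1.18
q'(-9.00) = -722.98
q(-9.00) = 2213.45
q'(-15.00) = -1972.30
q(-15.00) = 9992.57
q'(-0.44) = -2.50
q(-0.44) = -0.93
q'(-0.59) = -4.37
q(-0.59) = -0.42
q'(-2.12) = -45.42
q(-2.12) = 32.59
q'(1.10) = -5.40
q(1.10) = -1.82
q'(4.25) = -137.20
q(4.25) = -182.02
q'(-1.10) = -13.62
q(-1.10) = 3.98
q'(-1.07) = -12.96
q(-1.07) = 3.58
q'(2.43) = -40.42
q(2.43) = -28.94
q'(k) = -8.52*k^2 + 3.74*k + 0.8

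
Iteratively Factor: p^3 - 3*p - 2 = (p + 1)*(p^2 - p - 2) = (p - 2)*(p + 1)*(p + 1)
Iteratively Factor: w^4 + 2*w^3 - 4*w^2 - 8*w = (w)*(w^3 + 2*w^2 - 4*w - 8) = w*(w + 2)*(w^2 - 4) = w*(w - 2)*(w + 2)*(w + 2)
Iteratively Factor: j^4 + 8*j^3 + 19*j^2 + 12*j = (j + 3)*(j^3 + 5*j^2 + 4*j) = j*(j + 3)*(j^2 + 5*j + 4) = j*(j + 3)*(j + 4)*(j + 1)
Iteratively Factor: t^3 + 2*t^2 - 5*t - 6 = (t + 1)*(t^2 + t - 6) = (t + 1)*(t + 3)*(t - 2)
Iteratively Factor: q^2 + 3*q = (q)*(q + 3)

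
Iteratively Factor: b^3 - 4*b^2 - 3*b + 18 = (b + 2)*(b^2 - 6*b + 9) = (b - 3)*(b + 2)*(b - 3)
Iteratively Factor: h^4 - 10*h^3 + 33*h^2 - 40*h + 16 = (h - 1)*(h^3 - 9*h^2 + 24*h - 16) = (h - 4)*(h - 1)*(h^2 - 5*h + 4) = (h - 4)*(h - 1)^2*(h - 4)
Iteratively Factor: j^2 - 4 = (j + 2)*(j - 2)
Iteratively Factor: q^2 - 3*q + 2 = (q - 2)*(q - 1)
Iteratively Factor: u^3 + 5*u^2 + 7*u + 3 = (u + 1)*(u^2 + 4*u + 3) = (u + 1)*(u + 3)*(u + 1)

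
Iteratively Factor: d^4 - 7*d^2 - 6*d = (d - 3)*(d^3 + 3*d^2 + 2*d) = (d - 3)*(d + 1)*(d^2 + 2*d) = (d - 3)*(d + 1)*(d + 2)*(d)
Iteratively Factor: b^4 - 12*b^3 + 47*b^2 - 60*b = (b - 4)*(b^3 - 8*b^2 + 15*b) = (b - 4)*(b - 3)*(b^2 - 5*b) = b*(b - 4)*(b - 3)*(b - 5)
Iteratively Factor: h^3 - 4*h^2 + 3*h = (h)*(h^2 - 4*h + 3) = h*(h - 1)*(h - 3)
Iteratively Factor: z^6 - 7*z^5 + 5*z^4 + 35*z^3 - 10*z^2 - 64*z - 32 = (z - 2)*(z^5 - 5*z^4 - 5*z^3 + 25*z^2 + 40*z + 16) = (z - 2)*(z + 1)*(z^4 - 6*z^3 + z^2 + 24*z + 16) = (z - 4)*(z - 2)*(z + 1)*(z^3 - 2*z^2 - 7*z - 4) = (z - 4)^2*(z - 2)*(z + 1)*(z^2 + 2*z + 1) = (z - 4)^2*(z - 2)*(z + 1)^2*(z + 1)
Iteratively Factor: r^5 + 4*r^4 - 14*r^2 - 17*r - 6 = (r + 1)*(r^4 + 3*r^3 - 3*r^2 - 11*r - 6) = (r + 1)*(r + 3)*(r^3 - 3*r - 2) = (r - 2)*(r + 1)*(r + 3)*(r^2 + 2*r + 1) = (r - 2)*(r + 1)^2*(r + 3)*(r + 1)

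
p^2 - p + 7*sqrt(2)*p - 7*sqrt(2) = (p - 1)*(p + 7*sqrt(2))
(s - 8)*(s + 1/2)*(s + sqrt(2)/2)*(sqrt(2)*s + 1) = sqrt(2)*s^4 - 15*sqrt(2)*s^3/2 + 2*s^3 - 15*s^2 - 7*sqrt(2)*s^2/2 - 8*s - 15*sqrt(2)*s/4 - 2*sqrt(2)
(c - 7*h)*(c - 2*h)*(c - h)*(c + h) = c^4 - 9*c^3*h + 13*c^2*h^2 + 9*c*h^3 - 14*h^4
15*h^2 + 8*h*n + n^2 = (3*h + n)*(5*h + n)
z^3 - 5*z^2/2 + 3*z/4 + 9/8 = (z - 3/2)^2*(z + 1/2)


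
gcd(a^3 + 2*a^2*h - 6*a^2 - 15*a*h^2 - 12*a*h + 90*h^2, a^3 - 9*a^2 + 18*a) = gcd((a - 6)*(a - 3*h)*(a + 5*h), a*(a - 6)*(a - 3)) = a - 6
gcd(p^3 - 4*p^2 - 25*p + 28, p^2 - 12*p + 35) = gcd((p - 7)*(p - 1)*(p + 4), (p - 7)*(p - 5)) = p - 7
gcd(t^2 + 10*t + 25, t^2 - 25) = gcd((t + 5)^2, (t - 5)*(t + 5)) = t + 5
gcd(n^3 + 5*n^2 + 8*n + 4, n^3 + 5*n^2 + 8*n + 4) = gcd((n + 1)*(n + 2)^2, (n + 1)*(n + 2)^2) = n^3 + 5*n^2 + 8*n + 4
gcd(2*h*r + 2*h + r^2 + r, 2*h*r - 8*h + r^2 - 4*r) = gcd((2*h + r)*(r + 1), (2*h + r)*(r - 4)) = 2*h + r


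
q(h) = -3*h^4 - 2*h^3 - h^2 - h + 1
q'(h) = -12*h^3 - 6*h^2 - 2*h - 1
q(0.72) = -1.79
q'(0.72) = -10.03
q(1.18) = -10.67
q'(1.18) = -31.43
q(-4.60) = -1164.12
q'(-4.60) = 1049.27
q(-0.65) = 1.24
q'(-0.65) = 1.06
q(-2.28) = -59.28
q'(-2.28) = 114.60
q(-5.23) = -1979.55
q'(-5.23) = 1562.01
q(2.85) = -254.20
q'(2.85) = -333.22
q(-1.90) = -26.09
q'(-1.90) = 63.45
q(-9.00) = -18296.00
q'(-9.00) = 8279.00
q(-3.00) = -194.00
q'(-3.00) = 275.00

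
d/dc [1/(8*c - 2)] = -2/(4*c - 1)^2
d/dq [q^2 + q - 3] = 2*q + 1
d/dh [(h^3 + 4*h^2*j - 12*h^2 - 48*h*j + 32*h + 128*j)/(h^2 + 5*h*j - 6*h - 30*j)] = (-(2*h + 5*j - 6)*(h^3 + 4*h^2*j - 12*h^2 - 48*h*j + 32*h + 128*j) + (h^2 + 5*h*j - 6*h - 30*j)*(3*h^2 + 8*h*j - 24*h - 48*j + 32))/(h^2 + 5*h*j - 6*h - 30*j)^2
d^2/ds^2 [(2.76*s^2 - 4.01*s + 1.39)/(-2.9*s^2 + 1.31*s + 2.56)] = (46.4777200000001*s^3 - 193.08084*s^2 + 210.3051*s - 88.481222)/(24.389*s^6 - 33.0513*s^5 - 49.65873*s^4 + 56.104549*s^3 + 43.836672*s^2 - 25.755648*s - 16.777216)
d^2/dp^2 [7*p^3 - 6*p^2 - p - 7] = 42*p - 12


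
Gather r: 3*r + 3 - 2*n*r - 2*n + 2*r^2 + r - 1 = -2*n + 2*r^2 + r*(4 - 2*n) + 2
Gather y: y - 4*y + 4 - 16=-3*y - 12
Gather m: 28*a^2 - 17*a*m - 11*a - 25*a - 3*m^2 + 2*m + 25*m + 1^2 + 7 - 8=28*a^2 - 36*a - 3*m^2 + m*(27 - 17*a)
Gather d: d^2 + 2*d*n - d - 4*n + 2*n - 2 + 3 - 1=d^2 + d*(2*n - 1) - 2*n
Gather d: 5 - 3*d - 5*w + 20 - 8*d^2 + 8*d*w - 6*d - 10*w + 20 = -8*d^2 + d*(8*w - 9) - 15*w + 45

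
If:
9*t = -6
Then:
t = -2/3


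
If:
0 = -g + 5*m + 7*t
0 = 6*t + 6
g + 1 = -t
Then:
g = 0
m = 7/5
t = -1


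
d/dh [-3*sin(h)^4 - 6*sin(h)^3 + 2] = -6*(2*sin(h) + 3)*sin(h)^2*cos(h)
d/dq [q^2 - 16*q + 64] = 2*q - 16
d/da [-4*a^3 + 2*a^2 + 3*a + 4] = -12*a^2 + 4*a + 3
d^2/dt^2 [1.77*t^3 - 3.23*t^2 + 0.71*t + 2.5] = 10.62*t - 6.46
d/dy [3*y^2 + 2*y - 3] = 6*y + 2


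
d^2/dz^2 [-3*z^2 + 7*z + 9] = -6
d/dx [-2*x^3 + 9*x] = 9 - 6*x^2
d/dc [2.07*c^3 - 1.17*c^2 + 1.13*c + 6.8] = 6.21*c^2 - 2.34*c + 1.13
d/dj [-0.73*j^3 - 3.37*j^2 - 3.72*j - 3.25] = -2.19*j^2 - 6.74*j - 3.72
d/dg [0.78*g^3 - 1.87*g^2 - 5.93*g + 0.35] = 2.34*g^2 - 3.74*g - 5.93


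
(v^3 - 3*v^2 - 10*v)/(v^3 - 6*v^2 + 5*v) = (v + 2)/(v - 1)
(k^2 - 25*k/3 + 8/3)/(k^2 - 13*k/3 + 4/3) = (k - 8)/(k - 4)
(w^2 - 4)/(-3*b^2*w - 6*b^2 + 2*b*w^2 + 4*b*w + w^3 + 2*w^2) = (w - 2)/(-3*b^2 + 2*b*w + w^2)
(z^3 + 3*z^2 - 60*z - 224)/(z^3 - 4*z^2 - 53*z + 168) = (z + 4)/(z - 3)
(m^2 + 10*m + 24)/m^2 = 1 + 10/m + 24/m^2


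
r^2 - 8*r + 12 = (r - 6)*(r - 2)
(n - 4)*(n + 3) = n^2 - n - 12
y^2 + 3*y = y*(y + 3)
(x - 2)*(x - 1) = x^2 - 3*x + 2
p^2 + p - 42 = (p - 6)*(p + 7)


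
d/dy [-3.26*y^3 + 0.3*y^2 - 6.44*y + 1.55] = -9.78*y^2 + 0.6*y - 6.44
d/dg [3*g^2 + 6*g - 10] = 6*g + 6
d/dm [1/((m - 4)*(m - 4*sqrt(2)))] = ((4 - m)*(m - 4*sqrt(2))^2 + (-m + 4*sqrt(2))*(m - 4)^2)/((m - 4)^3*(m - 4*sqrt(2))^3)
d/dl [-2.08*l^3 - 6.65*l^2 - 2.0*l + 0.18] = -6.24*l^2 - 13.3*l - 2.0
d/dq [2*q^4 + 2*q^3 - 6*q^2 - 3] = 2*q*(4*q^2 + 3*q - 6)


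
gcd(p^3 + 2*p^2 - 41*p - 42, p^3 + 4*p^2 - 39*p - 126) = p^2 + p - 42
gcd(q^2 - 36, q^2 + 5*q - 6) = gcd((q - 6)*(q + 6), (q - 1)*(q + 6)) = q + 6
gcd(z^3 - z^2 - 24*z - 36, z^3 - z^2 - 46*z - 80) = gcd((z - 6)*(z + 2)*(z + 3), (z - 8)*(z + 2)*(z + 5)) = z + 2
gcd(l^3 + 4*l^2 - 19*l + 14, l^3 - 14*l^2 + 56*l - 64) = l - 2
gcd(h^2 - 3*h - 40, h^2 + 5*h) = h + 5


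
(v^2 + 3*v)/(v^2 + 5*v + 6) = v/(v + 2)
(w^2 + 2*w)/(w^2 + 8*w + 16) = w*(w + 2)/(w^2 + 8*w + 16)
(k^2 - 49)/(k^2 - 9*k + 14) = (k + 7)/(k - 2)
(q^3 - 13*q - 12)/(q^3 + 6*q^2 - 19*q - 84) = (q + 1)/(q + 7)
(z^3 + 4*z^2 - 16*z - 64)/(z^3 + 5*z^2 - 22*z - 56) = (z^2 + 8*z + 16)/(z^2 + 9*z + 14)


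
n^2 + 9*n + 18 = (n + 3)*(n + 6)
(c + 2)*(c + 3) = c^2 + 5*c + 6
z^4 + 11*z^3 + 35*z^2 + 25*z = z*(z + 1)*(z + 5)^2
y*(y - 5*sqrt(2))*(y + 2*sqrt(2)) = y^3 - 3*sqrt(2)*y^2 - 20*y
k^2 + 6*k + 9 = (k + 3)^2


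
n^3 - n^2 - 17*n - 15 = (n - 5)*(n + 1)*(n + 3)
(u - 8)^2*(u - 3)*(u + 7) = u^4 - 12*u^3 - 21*u^2 + 592*u - 1344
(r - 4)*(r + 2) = r^2 - 2*r - 8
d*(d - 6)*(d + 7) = d^3 + d^2 - 42*d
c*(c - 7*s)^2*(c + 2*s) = c^4 - 12*c^3*s + 21*c^2*s^2 + 98*c*s^3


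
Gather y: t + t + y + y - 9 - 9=2*t + 2*y - 18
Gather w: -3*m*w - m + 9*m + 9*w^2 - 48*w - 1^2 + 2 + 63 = 8*m + 9*w^2 + w*(-3*m - 48) + 64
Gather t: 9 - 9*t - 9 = -9*t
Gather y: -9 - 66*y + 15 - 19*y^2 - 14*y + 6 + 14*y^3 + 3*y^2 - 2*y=14*y^3 - 16*y^2 - 82*y + 12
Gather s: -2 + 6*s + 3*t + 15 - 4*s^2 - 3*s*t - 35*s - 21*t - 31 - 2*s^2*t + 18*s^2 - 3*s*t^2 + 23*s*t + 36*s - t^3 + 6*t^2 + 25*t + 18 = s^2*(14 - 2*t) + s*(-3*t^2 + 20*t + 7) - t^3 + 6*t^2 + 7*t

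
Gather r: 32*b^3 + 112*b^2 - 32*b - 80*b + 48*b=32*b^3 + 112*b^2 - 64*b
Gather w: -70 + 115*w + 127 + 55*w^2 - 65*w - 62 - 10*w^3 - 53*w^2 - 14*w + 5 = -10*w^3 + 2*w^2 + 36*w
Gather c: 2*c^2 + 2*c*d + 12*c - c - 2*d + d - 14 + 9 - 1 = 2*c^2 + c*(2*d + 11) - d - 6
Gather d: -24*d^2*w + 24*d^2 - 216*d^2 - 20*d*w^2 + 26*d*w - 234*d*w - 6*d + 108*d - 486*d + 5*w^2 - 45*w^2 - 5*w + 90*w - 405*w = d^2*(-24*w - 192) + d*(-20*w^2 - 208*w - 384) - 40*w^2 - 320*w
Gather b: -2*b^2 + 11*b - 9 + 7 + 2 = -2*b^2 + 11*b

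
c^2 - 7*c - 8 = (c - 8)*(c + 1)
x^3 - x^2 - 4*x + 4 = (x - 2)*(x - 1)*(x + 2)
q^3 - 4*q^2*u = q^2*(q - 4*u)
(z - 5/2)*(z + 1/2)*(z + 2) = z^3 - 21*z/4 - 5/2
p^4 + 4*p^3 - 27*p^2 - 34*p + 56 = (p - 4)*(p - 1)*(p + 2)*(p + 7)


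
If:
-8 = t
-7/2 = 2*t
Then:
No Solution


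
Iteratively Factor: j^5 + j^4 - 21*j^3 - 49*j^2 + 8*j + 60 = (j + 3)*(j^4 - 2*j^3 - 15*j^2 - 4*j + 20) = (j - 5)*(j + 3)*(j^3 + 3*j^2 - 4) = (j - 5)*(j + 2)*(j + 3)*(j^2 + j - 2) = (j - 5)*(j + 2)^2*(j + 3)*(j - 1)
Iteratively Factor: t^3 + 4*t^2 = (t + 4)*(t^2) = t*(t + 4)*(t)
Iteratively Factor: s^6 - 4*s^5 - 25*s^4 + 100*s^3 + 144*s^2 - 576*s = (s - 4)*(s^5 - 25*s^3 + 144*s) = s*(s - 4)*(s^4 - 25*s^2 + 144) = s*(s - 4)*(s + 4)*(s^3 - 4*s^2 - 9*s + 36) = s*(s - 4)*(s - 3)*(s + 4)*(s^2 - s - 12) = s*(s - 4)*(s - 3)*(s + 3)*(s + 4)*(s - 4)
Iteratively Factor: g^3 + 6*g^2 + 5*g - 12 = (g - 1)*(g^2 + 7*g + 12) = (g - 1)*(g + 3)*(g + 4)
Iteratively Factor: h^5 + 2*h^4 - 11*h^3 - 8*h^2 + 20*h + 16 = (h - 2)*(h^4 + 4*h^3 - 3*h^2 - 14*h - 8) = (h - 2)^2*(h^3 + 6*h^2 + 9*h + 4) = (h - 2)^2*(h + 1)*(h^2 + 5*h + 4) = (h - 2)^2*(h + 1)*(h + 4)*(h + 1)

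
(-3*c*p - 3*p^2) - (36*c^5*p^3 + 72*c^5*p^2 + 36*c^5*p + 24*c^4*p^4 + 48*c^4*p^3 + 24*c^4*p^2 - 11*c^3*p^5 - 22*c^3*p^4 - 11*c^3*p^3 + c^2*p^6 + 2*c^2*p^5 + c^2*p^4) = -36*c^5*p^3 - 72*c^5*p^2 - 36*c^5*p - 24*c^4*p^4 - 48*c^4*p^3 - 24*c^4*p^2 + 11*c^3*p^5 + 22*c^3*p^4 + 11*c^3*p^3 - c^2*p^6 - 2*c^2*p^5 - c^2*p^4 - 3*c*p - 3*p^2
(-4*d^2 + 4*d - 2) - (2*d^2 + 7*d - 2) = -6*d^2 - 3*d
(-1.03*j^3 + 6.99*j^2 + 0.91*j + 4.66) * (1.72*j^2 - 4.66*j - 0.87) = -1.7716*j^5 + 16.8226*j^4 - 30.1121*j^3 - 2.3067*j^2 - 22.5073*j - 4.0542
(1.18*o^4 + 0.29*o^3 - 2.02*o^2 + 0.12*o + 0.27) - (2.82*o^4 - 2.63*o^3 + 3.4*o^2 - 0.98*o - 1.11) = -1.64*o^4 + 2.92*o^3 - 5.42*o^2 + 1.1*o + 1.38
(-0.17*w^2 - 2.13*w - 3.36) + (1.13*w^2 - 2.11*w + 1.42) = 0.96*w^2 - 4.24*w - 1.94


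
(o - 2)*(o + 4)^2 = o^3 + 6*o^2 - 32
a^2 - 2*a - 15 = (a - 5)*(a + 3)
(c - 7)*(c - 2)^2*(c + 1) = c^4 - 10*c^3 + 21*c^2 + 4*c - 28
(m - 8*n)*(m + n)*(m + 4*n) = m^3 - 3*m^2*n - 36*m*n^2 - 32*n^3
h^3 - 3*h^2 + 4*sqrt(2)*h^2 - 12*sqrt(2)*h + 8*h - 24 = (h - 3)*(h + 2*sqrt(2))^2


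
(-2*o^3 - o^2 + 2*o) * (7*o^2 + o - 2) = -14*o^5 - 9*o^4 + 17*o^3 + 4*o^2 - 4*o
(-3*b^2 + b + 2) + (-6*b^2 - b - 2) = -9*b^2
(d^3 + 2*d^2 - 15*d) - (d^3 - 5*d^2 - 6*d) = 7*d^2 - 9*d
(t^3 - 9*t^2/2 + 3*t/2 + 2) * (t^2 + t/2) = t^5 - 4*t^4 - 3*t^3/4 + 11*t^2/4 + t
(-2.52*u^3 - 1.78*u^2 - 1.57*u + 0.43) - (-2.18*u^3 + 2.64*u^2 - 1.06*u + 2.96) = -0.34*u^3 - 4.42*u^2 - 0.51*u - 2.53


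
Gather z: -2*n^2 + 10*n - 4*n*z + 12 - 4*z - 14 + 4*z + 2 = -2*n^2 - 4*n*z + 10*n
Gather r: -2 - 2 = -4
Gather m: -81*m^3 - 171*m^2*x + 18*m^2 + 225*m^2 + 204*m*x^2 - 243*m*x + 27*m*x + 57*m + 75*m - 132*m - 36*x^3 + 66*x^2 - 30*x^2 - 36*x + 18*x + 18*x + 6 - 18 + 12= -81*m^3 + m^2*(243 - 171*x) + m*(204*x^2 - 216*x) - 36*x^3 + 36*x^2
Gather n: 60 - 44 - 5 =11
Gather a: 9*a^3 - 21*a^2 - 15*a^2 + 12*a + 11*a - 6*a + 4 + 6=9*a^3 - 36*a^2 + 17*a + 10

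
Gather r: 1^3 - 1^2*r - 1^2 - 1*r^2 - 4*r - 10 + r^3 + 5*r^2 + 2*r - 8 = r^3 + 4*r^2 - 3*r - 18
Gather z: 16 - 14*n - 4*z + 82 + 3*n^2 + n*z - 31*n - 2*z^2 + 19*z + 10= 3*n^2 - 45*n - 2*z^2 + z*(n + 15) + 108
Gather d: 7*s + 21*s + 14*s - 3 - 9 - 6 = 42*s - 18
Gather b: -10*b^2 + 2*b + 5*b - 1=-10*b^2 + 7*b - 1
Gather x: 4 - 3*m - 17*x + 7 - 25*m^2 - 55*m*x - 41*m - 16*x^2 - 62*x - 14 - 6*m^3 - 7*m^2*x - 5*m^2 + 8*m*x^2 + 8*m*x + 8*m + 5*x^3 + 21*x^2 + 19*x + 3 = -6*m^3 - 30*m^2 - 36*m + 5*x^3 + x^2*(8*m + 5) + x*(-7*m^2 - 47*m - 60)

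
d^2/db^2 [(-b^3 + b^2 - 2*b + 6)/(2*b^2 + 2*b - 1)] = 6*(-6*b^3 + 28*b^2 + 19*b + 11)/(8*b^6 + 24*b^5 + 12*b^4 - 16*b^3 - 6*b^2 + 6*b - 1)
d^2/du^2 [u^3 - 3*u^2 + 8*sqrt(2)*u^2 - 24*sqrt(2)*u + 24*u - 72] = 6*u - 6 + 16*sqrt(2)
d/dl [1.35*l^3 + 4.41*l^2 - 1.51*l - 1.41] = 4.05*l^2 + 8.82*l - 1.51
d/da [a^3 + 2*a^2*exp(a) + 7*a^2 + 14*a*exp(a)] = 2*a^2*exp(a) + 3*a^2 + 18*a*exp(a) + 14*a + 14*exp(a)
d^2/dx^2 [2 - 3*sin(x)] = 3*sin(x)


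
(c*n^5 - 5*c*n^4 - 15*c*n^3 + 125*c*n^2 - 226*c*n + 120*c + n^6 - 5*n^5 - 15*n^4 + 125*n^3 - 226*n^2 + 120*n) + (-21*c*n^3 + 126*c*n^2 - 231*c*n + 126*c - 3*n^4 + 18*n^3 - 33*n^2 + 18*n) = c*n^5 - 5*c*n^4 - 36*c*n^3 + 251*c*n^2 - 457*c*n + 246*c + n^6 - 5*n^5 - 18*n^4 + 143*n^3 - 259*n^2 + 138*n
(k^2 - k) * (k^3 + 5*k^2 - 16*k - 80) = k^5 + 4*k^4 - 21*k^3 - 64*k^2 + 80*k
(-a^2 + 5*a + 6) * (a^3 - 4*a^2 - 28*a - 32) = -a^5 + 9*a^4 + 14*a^3 - 132*a^2 - 328*a - 192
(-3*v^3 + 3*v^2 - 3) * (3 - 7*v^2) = 21*v^5 - 21*v^4 - 9*v^3 + 30*v^2 - 9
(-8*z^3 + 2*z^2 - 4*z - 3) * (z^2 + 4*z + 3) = -8*z^5 - 30*z^4 - 20*z^3 - 13*z^2 - 24*z - 9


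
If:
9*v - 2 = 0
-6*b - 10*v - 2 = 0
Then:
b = -19/27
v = 2/9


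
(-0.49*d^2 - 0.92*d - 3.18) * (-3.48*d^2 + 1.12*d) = 1.7052*d^4 + 2.6528*d^3 + 10.036*d^2 - 3.5616*d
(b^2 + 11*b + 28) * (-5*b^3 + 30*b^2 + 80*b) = -5*b^5 - 25*b^4 + 270*b^3 + 1720*b^2 + 2240*b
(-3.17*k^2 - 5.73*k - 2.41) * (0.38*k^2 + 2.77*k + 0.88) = -1.2046*k^4 - 10.9583*k^3 - 19.5775*k^2 - 11.7181*k - 2.1208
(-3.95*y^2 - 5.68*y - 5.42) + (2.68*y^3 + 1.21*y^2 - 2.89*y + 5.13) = 2.68*y^3 - 2.74*y^2 - 8.57*y - 0.29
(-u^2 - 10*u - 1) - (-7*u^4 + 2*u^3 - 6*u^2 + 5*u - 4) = 7*u^4 - 2*u^3 + 5*u^2 - 15*u + 3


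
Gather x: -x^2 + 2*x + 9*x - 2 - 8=-x^2 + 11*x - 10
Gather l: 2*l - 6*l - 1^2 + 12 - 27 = -4*l - 16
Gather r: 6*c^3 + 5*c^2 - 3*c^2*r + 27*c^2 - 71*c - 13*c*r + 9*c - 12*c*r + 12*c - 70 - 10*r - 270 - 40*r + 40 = 6*c^3 + 32*c^2 - 50*c + r*(-3*c^2 - 25*c - 50) - 300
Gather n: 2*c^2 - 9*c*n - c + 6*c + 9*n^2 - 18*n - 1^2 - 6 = 2*c^2 + 5*c + 9*n^2 + n*(-9*c - 18) - 7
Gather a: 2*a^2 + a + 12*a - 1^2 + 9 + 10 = 2*a^2 + 13*a + 18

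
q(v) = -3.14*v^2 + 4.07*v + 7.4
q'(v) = 4.07 - 6.28*v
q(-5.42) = -106.90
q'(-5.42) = 38.11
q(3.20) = -11.73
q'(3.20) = -16.03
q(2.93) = -7.63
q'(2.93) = -14.33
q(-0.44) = 5.00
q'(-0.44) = 6.83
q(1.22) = 7.69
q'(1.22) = -3.59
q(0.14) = 7.91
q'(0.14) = 3.19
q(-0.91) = 1.10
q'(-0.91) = 9.78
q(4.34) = -34.08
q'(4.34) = -23.19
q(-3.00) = -33.07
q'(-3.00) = 22.91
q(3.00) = -8.65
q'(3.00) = -14.77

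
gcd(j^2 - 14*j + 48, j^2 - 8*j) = j - 8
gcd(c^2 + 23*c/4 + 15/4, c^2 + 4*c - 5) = c + 5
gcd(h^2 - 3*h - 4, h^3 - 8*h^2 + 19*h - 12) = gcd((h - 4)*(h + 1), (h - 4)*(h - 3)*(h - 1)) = h - 4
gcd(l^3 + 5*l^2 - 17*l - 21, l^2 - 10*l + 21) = l - 3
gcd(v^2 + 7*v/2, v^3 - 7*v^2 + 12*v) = v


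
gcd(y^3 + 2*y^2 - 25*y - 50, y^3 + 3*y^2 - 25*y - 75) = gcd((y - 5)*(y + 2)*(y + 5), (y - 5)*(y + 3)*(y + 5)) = y^2 - 25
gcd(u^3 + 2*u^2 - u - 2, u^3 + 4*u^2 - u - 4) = u^2 - 1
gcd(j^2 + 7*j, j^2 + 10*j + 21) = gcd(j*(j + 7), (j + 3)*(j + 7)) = j + 7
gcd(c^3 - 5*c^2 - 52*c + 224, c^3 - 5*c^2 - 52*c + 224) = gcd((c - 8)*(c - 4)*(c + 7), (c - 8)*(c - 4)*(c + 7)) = c^3 - 5*c^2 - 52*c + 224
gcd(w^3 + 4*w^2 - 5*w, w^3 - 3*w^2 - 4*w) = w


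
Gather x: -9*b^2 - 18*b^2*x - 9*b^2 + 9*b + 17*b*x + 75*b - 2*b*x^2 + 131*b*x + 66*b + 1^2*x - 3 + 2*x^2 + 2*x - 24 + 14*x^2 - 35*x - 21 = -18*b^2 + 150*b + x^2*(16 - 2*b) + x*(-18*b^2 + 148*b - 32) - 48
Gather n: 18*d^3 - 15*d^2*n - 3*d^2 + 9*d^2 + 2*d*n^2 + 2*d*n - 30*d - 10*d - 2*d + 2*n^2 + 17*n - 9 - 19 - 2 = 18*d^3 + 6*d^2 - 42*d + n^2*(2*d + 2) + n*(-15*d^2 + 2*d + 17) - 30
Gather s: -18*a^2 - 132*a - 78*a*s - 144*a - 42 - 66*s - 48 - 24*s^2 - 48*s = -18*a^2 - 276*a - 24*s^2 + s*(-78*a - 114) - 90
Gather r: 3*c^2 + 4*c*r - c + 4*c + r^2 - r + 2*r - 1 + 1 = 3*c^2 + 3*c + r^2 + r*(4*c + 1)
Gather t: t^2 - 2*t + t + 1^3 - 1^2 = t^2 - t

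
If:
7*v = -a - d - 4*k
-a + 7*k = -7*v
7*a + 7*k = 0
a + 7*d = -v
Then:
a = 0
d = 0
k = 0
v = 0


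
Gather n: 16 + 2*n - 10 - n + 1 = n + 7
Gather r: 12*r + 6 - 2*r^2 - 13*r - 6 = -2*r^2 - r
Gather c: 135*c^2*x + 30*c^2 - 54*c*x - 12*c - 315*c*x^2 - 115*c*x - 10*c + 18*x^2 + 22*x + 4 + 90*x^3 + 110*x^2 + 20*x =c^2*(135*x + 30) + c*(-315*x^2 - 169*x - 22) + 90*x^3 + 128*x^2 + 42*x + 4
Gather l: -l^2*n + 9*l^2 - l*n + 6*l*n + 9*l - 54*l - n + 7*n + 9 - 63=l^2*(9 - n) + l*(5*n - 45) + 6*n - 54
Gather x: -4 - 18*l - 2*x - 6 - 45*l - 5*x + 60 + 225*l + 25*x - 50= 162*l + 18*x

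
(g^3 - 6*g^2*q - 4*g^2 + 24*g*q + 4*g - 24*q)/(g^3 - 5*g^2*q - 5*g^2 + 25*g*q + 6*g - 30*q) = (-g^2 + 6*g*q + 2*g - 12*q)/(-g^2 + 5*g*q + 3*g - 15*q)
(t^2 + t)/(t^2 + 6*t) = (t + 1)/(t + 6)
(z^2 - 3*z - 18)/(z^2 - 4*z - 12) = (z + 3)/(z + 2)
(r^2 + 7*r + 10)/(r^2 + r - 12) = (r^2 + 7*r + 10)/(r^2 + r - 12)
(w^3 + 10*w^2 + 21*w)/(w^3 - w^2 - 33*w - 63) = w*(w + 7)/(w^2 - 4*w - 21)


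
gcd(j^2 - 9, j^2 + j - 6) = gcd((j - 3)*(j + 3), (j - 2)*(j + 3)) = j + 3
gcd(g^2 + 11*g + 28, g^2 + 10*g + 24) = g + 4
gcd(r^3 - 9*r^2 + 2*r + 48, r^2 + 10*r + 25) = 1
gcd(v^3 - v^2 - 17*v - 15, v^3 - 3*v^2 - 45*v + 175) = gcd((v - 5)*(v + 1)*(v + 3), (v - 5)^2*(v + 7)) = v - 5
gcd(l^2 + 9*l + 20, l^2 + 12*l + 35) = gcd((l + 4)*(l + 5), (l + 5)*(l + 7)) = l + 5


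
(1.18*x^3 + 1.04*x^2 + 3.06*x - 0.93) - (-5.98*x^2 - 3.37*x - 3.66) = 1.18*x^3 + 7.02*x^2 + 6.43*x + 2.73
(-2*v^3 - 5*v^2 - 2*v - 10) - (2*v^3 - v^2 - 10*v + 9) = -4*v^3 - 4*v^2 + 8*v - 19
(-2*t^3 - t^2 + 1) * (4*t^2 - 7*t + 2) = -8*t^5 + 10*t^4 + 3*t^3 + 2*t^2 - 7*t + 2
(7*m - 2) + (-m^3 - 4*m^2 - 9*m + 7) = -m^3 - 4*m^2 - 2*m + 5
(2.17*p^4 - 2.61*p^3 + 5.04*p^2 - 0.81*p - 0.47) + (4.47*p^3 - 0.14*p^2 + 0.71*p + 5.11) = 2.17*p^4 + 1.86*p^3 + 4.9*p^2 - 0.1*p + 4.64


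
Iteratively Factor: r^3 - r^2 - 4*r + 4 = (r + 2)*(r^2 - 3*r + 2) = (r - 1)*(r + 2)*(r - 2)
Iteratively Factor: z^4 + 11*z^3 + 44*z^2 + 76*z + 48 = (z + 3)*(z^3 + 8*z^2 + 20*z + 16) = (z + 2)*(z + 3)*(z^2 + 6*z + 8) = (z + 2)^2*(z + 3)*(z + 4)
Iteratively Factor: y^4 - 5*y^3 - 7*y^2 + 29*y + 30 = (y + 1)*(y^3 - 6*y^2 - y + 30) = (y - 3)*(y + 1)*(y^2 - 3*y - 10) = (y - 5)*(y - 3)*(y + 1)*(y + 2)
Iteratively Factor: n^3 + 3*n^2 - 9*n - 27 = (n - 3)*(n^2 + 6*n + 9) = (n - 3)*(n + 3)*(n + 3)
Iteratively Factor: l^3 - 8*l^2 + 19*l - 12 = (l - 1)*(l^2 - 7*l + 12) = (l - 4)*(l - 1)*(l - 3)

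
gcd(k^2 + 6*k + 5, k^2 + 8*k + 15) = k + 5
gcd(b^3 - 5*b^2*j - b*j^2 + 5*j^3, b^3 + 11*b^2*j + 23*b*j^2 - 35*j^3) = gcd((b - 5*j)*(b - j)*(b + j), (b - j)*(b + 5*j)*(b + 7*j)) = b - j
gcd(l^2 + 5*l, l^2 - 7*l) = l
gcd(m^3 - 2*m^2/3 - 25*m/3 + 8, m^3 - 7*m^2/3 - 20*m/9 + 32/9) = m^2 - 11*m/3 + 8/3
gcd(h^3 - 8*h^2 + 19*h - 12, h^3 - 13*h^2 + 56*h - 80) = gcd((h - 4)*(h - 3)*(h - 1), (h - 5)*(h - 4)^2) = h - 4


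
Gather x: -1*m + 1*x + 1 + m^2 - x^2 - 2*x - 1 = m^2 - m - x^2 - x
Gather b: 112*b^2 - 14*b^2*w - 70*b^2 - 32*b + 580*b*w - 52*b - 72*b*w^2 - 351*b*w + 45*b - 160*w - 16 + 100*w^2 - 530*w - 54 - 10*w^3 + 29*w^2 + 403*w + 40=b^2*(42 - 14*w) + b*(-72*w^2 + 229*w - 39) - 10*w^3 + 129*w^2 - 287*w - 30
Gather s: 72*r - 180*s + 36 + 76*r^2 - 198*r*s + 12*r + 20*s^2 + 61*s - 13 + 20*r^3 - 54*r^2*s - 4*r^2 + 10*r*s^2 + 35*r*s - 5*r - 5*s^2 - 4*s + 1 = 20*r^3 + 72*r^2 + 79*r + s^2*(10*r + 15) + s*(-54*r^2 - 163*r - 123) + 24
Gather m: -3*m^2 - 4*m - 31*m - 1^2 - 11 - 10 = -3*m^2 - 35*m - 22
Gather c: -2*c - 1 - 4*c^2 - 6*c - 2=-4*c^2 - 8*c - 3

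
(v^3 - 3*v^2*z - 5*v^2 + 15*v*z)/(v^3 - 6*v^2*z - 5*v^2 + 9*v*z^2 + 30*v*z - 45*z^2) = v/(v - 3*z)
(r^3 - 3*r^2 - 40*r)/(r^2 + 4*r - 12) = r*(r^2 - 3*r - 40)/(r^2 + 4*r - 12)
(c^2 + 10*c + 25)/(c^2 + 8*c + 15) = (c + 5)/(c + 3)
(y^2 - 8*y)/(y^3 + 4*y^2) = (y - 8)/(y*(y + 4))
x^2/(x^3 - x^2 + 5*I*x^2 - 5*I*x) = x/(x^2 - x + 5*I*x - 5*I)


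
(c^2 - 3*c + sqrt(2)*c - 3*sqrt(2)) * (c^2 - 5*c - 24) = c^4 - 8*c^3 + sqrt(2)*c^3 - 8*sqrt(2)*c^2 - 9*c^2 - 9*sqrt(2)*c + 72*c + 72*sqrt(2)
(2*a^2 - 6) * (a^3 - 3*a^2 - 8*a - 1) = 2*a^5 - 6*a^4 - 22*a^3 + 16*a^2 + 48*a + 6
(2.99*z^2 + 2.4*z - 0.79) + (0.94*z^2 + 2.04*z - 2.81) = 3.93*z^2 + 4.44*z - 3.6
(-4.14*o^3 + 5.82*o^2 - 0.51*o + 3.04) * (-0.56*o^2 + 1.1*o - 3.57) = 2.3184*o^5 - 7.8132*o^4 + 21.4674*o^3 - 23.0408*o^2 + 5.1647*o - 10.8528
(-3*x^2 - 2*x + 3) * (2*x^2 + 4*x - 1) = -6*x^4 - 16*x^3 + x^2 + 14*x - 3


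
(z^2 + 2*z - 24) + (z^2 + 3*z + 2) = 2*z^2 + 5*z - 22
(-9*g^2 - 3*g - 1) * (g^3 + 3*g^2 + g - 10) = -9*g^5 - 30*g^4 - 19*g^3 + 84*g^2 + 29*g + 10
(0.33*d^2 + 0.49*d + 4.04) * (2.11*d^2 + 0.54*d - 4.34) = 0.6963*d^4 + 1.2121*d^3 + 7.3568*d^2 + 0.0550000000000002*d - 17.5336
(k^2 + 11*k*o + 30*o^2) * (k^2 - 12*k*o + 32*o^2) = k^4 - k^3*o - 70*k^2*o^2 - 8*k*o^3 + 960*o^4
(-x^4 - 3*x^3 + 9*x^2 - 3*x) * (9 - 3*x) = 3*x^5 - 54*x^3 + 90*x^2 - 27*x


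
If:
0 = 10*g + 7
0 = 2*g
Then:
No Solution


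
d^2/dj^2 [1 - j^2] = -2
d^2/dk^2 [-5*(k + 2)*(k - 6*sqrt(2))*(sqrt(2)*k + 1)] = -30*sqrt(2)*k - 20*sqrt(2) + 110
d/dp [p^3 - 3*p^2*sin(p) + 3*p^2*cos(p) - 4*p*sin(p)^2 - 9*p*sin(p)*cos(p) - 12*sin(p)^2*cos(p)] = -3*sqrt(2)*p^2*sin(p + pi/4) + 3*p^2 - 4*p*sin(2*p) - 9*p*cos(2*p) + 6*sqrt(2)*p*cos(p + pi/4) + 3*sin(p) - 9*sin(2*p)/2 - 9*sin(3*p) + 2*cos(2*p) - 2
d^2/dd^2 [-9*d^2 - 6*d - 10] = -18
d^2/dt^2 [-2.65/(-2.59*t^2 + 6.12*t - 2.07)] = (-35.55293*t^2 + 84.00924*t + 2.65*(5.18*t - 6.12)*(10.36*t - 12.24) - 28.41489)/(2.59*t^2 - 6.12*t + 2.07)^3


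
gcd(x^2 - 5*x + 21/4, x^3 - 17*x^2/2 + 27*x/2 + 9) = 1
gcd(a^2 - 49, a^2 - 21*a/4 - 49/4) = a - 7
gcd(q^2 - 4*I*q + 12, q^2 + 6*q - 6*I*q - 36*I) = q - 6*I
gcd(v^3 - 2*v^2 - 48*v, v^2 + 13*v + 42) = v + 6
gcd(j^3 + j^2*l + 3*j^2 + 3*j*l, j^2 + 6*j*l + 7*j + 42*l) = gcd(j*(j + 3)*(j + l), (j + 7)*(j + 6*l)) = 1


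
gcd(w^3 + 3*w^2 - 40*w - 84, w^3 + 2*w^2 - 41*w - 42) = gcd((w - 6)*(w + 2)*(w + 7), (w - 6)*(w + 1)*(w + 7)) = w^2 + w - 42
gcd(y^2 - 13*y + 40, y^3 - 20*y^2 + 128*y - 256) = y - 8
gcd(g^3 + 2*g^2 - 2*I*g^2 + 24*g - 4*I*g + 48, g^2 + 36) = g - 6*I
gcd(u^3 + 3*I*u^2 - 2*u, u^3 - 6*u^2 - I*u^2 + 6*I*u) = u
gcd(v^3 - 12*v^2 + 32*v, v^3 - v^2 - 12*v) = v^2 - 4*v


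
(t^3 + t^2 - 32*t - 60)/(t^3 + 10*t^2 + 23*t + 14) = (t^2 - t - 30)/(t^2 + 8*t + 7)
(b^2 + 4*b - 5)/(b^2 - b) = (b + 5)/b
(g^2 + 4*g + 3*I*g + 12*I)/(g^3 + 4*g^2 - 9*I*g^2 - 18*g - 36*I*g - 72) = (g + 3*I)/(g^2 - 9*I*g - 18)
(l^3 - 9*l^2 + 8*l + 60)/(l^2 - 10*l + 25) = (l^2 - 4*l - 12)/(l - 5)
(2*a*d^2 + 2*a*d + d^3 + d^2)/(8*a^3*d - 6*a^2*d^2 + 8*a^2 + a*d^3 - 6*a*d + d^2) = d*(2*a*d + 2*a + d^2 + d)/(8*a^3*d - 6*a^2*d^2 + 8*a^2 + a*d^3 - 6*a*d + d^2)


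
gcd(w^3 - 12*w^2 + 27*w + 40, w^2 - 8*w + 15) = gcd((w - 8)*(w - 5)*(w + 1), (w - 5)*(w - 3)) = w - 5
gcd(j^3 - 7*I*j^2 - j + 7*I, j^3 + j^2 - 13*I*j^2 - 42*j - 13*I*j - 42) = j^2 + j*(1 - 7*I) - 7*I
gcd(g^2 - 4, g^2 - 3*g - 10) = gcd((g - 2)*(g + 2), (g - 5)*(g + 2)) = g + 2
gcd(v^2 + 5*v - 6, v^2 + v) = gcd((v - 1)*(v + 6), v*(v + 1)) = 1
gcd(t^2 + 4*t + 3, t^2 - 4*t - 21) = t + 3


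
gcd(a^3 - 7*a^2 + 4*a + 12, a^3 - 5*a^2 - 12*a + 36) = a^2 - 8*a + 12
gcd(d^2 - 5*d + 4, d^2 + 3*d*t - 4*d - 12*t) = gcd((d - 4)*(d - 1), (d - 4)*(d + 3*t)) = d - 4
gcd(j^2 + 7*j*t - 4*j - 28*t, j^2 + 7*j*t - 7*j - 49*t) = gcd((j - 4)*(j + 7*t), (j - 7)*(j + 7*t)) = j + 7*t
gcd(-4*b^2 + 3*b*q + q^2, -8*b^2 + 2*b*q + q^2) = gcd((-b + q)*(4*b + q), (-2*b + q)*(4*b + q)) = 4*b + q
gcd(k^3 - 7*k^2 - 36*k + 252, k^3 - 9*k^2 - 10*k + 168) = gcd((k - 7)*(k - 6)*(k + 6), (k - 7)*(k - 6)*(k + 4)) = k^2 - 13*k + 42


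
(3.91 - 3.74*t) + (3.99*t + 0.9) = 0.25*t + 4.81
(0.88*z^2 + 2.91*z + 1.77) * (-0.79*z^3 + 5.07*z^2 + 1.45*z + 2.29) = -0.6952*z^5 + 2.1627*z^4 + 14.6314*z^3 + 15.2086*z^2 + 9.2304*z + 4.0533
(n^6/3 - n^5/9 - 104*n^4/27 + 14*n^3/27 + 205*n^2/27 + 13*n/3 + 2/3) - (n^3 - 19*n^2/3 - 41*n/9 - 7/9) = n^6/3 - n^5/9 - 104*n^4/27 - 13*n^3/27 + 376*n^2/27 + 80*n/9 + 13/9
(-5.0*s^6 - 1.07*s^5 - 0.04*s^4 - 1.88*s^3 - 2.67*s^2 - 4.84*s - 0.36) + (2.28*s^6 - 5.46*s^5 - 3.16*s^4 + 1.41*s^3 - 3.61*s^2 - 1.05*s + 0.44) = -2.72*s^6 - 6.53*s^5 - 3.2*s^4 - 0.47*s^3 - 6.28*s^2 - 5.89*s + 0.08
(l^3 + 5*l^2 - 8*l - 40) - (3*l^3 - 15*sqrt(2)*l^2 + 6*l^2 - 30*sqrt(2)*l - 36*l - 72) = -2*l^3 - l^2 + 15*sqrt(2)*l^2 + 28*l + 30*sqrt(2)*l + 32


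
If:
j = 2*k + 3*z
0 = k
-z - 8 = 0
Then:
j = -24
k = 0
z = -8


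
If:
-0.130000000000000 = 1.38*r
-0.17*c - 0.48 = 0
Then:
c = -2.82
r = -0.09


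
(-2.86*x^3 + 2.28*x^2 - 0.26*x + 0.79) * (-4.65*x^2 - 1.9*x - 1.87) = 13.299*x^5 - 5.168*x^4 + 2.2252*x^3 - 7.4431*x^2 - 1.0148*x - 1.4773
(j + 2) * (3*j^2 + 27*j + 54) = 3*j^3 + 33*j^2 + 108*j + 108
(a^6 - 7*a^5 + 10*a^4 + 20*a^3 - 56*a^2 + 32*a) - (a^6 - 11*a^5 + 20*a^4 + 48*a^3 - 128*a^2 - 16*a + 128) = 4*a^5 - 10*a^4 - 28*a^3 + 72*a^2 + 48*a - 128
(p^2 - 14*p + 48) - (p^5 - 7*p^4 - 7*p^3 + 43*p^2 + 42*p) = -p^5 + 7*p^4 + 7*p^3 - 42*p^2 - 56*p + 48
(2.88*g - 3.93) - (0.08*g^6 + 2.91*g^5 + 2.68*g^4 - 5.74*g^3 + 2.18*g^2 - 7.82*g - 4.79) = -0.08*g^6 - 2.91*g^5 - 2.68*g^4 + 5.74*g^3 - 2.18*g^2 + 10.7*g + 0.86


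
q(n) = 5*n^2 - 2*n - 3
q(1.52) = 5.51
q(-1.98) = 20.56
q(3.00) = 36.00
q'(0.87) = 6.70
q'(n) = 10*n - 2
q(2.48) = 22.79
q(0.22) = -3.20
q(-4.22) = 94.48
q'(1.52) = 13.20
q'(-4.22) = -44.20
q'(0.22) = 0.20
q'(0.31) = 1.10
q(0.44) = -2.91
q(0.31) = -3.14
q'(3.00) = 28.00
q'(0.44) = 2.40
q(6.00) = 165.00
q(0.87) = -0.96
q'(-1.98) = -21.80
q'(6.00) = 58.00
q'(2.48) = 22.80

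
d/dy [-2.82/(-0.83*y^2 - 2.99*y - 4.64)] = (-4.6812*y - 8.4318)/(0.83*y^2 + 2.99*y + 4.64)^2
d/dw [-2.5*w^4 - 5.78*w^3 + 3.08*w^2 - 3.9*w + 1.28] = -10.0*w^3 - 17.34*w^2 + 6.16*w - 3.9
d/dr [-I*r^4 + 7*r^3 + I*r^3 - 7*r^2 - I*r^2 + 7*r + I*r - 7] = -4*I*r^3 + 3*r^2*(7 + I) - 2*r*(7 + I) + 7 + I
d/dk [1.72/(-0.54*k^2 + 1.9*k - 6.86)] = (1.8576*k - 3.268)/(0.54*k^2 - 1.9*k + 6.86)^2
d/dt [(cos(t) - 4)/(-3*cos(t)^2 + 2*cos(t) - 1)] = (-3*cos(t)^2 + 24*cos(t) - 7)*sin(t)/(3*sin(t)^2 + 2*cos(t) - 4)^2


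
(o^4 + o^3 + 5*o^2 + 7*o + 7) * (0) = 0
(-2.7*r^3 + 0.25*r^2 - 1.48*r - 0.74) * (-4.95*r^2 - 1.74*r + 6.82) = 13.365*r^5 + 3.4605*r^4 - 11.523*r^3 + 7.9432*r^2 - 8.806*r - 5.0468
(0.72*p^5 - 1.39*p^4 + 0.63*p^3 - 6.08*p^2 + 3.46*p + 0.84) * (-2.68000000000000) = -1.9296*p^5 + 3.7252*p^4 - 1.6884*p^3 + 16.2944*p^2 - 9.2728*p - 2.2512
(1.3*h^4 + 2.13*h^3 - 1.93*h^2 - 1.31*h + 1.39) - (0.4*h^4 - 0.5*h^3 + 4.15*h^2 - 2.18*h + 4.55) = 0.9*h^4 + 2.63*h^3 - 6.08*h^2 + 0.87*h - 3.16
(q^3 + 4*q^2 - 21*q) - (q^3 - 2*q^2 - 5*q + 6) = 6*q^2 - 16*q - 6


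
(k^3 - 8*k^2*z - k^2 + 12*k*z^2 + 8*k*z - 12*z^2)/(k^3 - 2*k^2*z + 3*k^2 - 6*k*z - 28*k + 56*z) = (k^2 - 6*k*z - k + 6*z)/(k^2 + 3*k - 28)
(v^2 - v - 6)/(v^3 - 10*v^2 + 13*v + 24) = (v + 2)/(v^2 - 7*v - 8)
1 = 1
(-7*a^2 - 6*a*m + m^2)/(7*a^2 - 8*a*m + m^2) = (-a - m)/(a - m)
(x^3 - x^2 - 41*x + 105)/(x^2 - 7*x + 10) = (x^2 + 4*x - 21)/(x - 2)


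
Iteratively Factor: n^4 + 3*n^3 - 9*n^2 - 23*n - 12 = (n - 3)*(n^3 + 6*n^2 + 9*n + 4) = (n - 3)*(n + 1)*(n^2 + 5*n + 4) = (n - 3)*(n + 1)^2*(n + 4)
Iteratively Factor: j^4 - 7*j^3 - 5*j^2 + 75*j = (j + 3)*(j^3 - 10*j^2 + 25*j) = (j - 5)*(j + 3)*(j^2 - 5*j) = j*(j - 5)*(j + 3)*(j - 5)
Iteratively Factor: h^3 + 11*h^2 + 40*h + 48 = (h + 3)*(h^2 + 8*h + 16) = (h + 3)*(h + 4)*(h + 4)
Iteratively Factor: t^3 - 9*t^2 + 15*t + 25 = (t - 5)*(t^2 - 4*t - 5) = (t - 5)^2*(t + 1)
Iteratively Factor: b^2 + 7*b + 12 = (b + 3)*(b + 4)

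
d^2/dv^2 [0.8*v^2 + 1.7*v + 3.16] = 1.60000000000000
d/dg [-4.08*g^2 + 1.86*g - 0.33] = 1.86 - 8.16*g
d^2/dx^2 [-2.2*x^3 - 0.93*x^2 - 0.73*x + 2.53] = -13.2*x - 1.86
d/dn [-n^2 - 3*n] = -2*n - 3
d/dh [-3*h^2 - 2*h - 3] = -6*h - 2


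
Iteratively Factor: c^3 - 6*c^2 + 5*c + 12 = (c - 4)*(c^2 - 2*c - 3) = (c - 4)*(c + 1)*(c - 3)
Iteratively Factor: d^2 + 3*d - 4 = (d + 4)*(d - 1)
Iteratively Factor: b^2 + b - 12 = (b - 3)*(b + 4)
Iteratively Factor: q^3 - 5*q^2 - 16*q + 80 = (q - 5)*(q^2 - 16) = (q - 5)*(q - 4)*(q + 4)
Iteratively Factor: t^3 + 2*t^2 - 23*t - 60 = (t + 4)*(t^2 - 2*t - 15) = (t + 3)*(t + 4)*(t - 5)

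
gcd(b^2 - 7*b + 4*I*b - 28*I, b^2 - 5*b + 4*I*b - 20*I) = b + 4*I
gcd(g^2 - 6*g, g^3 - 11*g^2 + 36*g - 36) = g - 6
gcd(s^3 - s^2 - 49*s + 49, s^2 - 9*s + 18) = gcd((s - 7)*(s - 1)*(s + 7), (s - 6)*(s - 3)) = 1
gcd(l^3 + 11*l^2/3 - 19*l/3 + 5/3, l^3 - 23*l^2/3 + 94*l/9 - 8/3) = l - 1/3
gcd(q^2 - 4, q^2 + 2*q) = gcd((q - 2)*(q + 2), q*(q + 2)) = q + 2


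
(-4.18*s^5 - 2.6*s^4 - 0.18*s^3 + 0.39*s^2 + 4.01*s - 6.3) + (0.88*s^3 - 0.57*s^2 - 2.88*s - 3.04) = -4.18*s^5 - 2.6*s^4 + 0.7*s^3 - 0.18*s^2 + 1.13*s - 9.34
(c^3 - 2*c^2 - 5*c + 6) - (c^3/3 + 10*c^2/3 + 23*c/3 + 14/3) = 2*c^3/3 - 16*c^2/3 - 38*c/3 + 4/3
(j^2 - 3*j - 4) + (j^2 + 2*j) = 2*j^2 - j - 4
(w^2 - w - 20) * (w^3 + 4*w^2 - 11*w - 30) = w^5 + 3*w^4 - 35*w^3 - 99*w^2 + 250*w + 600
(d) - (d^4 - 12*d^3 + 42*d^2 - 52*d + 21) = -d^4 + 12*d^3 - 42*d^2 + 53*d - 21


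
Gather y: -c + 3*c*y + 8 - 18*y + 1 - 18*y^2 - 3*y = -c - 18*y^2 + y*(3*c - 21) + 9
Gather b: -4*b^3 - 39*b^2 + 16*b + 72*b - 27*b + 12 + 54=-4*b^3 - 39*b^2 + 61*b + 66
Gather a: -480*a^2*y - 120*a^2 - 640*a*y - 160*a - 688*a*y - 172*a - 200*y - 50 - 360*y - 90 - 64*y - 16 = a^2*(-480*y - 120) + a*(-1328*y - 332) - 624*y - 156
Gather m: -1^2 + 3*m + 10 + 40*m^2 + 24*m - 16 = 40*m^2 + 27*m - 7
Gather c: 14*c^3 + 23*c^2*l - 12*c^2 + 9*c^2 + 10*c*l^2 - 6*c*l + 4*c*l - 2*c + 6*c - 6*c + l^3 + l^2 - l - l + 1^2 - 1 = 14*c^3 + c^2*(23*l - 3) + c*(10*l^2 - 2*l - 2) + l^3 + l^2 - 2*l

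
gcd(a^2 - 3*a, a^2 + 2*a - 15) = a - 3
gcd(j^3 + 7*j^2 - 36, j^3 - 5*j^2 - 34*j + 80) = j - 2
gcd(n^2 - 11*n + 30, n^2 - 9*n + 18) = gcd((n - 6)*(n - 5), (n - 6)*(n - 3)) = n - 6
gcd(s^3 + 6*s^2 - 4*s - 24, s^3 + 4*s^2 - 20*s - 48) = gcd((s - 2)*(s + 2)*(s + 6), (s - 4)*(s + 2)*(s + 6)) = s^2 + 8*s + 12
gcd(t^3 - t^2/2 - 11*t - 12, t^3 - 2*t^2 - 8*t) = t^2 - 2*t - 8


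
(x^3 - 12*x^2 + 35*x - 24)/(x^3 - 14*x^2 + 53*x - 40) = (x - 3)/(x - 5)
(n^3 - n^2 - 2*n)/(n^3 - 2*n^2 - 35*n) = (-n^2 + n + 2)/(-n^2 + 2*n + 35)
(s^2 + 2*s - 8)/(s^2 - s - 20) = (s - 2)/(s - 5)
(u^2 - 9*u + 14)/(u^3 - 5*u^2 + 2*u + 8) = (u - 7)/(u^2 - 3*u - 4)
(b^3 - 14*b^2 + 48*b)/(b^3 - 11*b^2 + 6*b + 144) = b/(b + 3)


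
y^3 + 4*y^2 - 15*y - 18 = (y - 3)*(y + 1)*(y + 6)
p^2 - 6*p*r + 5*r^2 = (p - 5*r)*(p - r)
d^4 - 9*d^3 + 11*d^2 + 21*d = d*(d - 7)*(d - 3)*(d + 1)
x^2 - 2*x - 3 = (x - 3)*(x + 1)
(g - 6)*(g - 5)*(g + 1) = g^3 - 10*g^2 + 19*g + 30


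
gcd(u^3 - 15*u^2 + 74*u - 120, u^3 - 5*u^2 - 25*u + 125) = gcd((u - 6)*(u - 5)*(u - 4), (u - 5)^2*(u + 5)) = u - 5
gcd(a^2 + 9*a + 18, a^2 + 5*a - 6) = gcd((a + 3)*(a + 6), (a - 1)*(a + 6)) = a + 6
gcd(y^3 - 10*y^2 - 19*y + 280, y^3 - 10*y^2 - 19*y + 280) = y^3 - 10*y^2 - 19*y + 280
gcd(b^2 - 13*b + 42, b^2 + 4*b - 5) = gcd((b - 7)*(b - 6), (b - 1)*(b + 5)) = 1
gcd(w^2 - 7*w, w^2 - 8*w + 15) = 1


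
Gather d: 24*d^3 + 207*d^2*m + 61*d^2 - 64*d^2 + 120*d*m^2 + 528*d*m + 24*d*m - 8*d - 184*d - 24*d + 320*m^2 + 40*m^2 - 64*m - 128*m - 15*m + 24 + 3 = 24*d^3 + d^2*(207*m - 3) + d*(120*m^2 + 552*m - 216) + 360*m^2 - 207*m + 27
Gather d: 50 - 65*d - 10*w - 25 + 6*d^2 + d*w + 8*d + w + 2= 6*d^2 + d*(w - 57) - 9*w + 27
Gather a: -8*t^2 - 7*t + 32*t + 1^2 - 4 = -8*t^2 + 25*t - 3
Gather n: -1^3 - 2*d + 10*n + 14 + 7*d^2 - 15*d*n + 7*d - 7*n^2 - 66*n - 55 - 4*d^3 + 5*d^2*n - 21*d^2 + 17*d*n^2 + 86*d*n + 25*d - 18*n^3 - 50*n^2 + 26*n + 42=-4*d^3 - 14*d^2 + 30*d - 18*n^3 + n^2*(17*d - 57) + n*(5*d^2 + 71*d - 30)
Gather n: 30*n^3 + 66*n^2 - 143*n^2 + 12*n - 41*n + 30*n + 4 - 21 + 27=30*n^3 - 77*n^2 + n + 10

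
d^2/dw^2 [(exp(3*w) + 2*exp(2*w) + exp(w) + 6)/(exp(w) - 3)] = (4*exp(4*w) - 31*exp(3*w) + 63*exp(2*w) + 81*exp(w) + 27)*exp(w)/(exp(3*w) - 9*exp(2*w) + 27*exp(w) - 27)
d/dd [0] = 0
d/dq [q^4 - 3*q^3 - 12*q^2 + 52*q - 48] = 4*q^3 - 9*q^2 - 24*q + 52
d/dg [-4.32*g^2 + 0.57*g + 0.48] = 0.57 - 8.64*g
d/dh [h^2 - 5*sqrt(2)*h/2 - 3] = 2*h - 5*sqrt(2)/2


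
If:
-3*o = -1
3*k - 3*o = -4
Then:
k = -1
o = 1/3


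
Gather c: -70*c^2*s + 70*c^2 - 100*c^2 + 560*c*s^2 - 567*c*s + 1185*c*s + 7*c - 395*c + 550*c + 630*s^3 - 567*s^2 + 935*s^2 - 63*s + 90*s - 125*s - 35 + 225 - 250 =c^2*(-70*s - 30) + c*(560*s^2 + 618*s + 162) + 630*s^3 + 368*s^2 - 98*s - 60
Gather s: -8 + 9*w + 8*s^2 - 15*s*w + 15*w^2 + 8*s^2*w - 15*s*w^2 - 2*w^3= s^2*(8*w + 8) + s*(-15*w^2 - 15*w) - 2*w^3 + 15*w^2 + 9*w - 8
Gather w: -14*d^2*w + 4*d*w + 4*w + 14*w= w*(-14*d^2 + 4*d + 18)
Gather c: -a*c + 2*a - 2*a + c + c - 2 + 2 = c*(2 - a)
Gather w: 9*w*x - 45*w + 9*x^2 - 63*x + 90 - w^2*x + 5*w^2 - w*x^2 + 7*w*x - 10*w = w^2*(5 - x) + w*(-x^2 + 16*x - 55) + 9*x^2 - 63*x + 90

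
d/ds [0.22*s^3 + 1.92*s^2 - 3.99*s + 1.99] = 0.66*s^2 + 3.84*s - 3.99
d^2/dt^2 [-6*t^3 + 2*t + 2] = -36*t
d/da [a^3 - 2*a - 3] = 3*a^2 - 2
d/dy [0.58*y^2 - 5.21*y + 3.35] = 1.16*y - 5.21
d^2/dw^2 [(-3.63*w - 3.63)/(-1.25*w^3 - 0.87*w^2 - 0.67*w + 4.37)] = (34.03125*w^5 + 91.74825*w^4 + 62.576844*w^3 + 272.672532*w^2 + 214.474194*w + 52.117362)/(1.953125*w^9 + 4.078125*w^8 + 5.979*w^7 - 15.454122*w^6 - 25.309506*w^5 - 30.71058*w^4 + 56.6305*w^3 + 43.95783*w^2 + 38.384769*w - 83.453453)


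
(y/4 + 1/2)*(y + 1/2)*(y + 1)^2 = y^4/4 + 9*y^3/8 + 7*y^2/4 + 9*y/8 + 1/4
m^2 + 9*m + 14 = (m + 2)*(m + 7)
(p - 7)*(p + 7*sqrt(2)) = p^2 - 7*p + 7*sqrt(2)*p - 49*sqrt(2)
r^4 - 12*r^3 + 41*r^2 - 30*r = r*(r - 6)*(r - 5)*(r - 1)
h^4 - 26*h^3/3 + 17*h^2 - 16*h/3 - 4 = (h - 6)*(h - 2)*(h - 1)*(h + 1/3)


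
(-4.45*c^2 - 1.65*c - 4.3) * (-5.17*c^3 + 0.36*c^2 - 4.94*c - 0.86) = 23.0065*c^5 + 6.9285*c^4 + 43.62*c^3 + 10.43*c^2 + 22.661*c + 3.698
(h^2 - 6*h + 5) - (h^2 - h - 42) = 47 - 5*h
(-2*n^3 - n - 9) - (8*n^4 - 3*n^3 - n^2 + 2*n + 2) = -8*n^4 + n^3 + n^2 - 3*n - 11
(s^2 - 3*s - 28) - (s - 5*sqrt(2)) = s^2 - 4*s - 28 + 5*sqrt(2)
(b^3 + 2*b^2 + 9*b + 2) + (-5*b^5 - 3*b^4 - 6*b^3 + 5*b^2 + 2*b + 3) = -5*b^5 - 3*b^4 - 5*b^3 + 7*b^2 + 11*b + 5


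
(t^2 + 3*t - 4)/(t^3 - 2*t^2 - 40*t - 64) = (t - 1)/(t^2 - 6*t - 16)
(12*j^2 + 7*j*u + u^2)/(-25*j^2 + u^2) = (12*j^2 + 7*j*u + u^2)/(-25*j^2 + u^2)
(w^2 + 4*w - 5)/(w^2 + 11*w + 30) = (w - 1)/(w + 6)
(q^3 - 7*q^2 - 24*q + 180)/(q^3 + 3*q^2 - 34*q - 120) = (q - 6)/(q + 4)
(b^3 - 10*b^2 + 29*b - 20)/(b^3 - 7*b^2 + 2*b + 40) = (b - 1)/(b + 2)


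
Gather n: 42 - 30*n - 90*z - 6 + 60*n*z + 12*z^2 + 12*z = n*(60*z - 30) + 12*z^2 - 78*z + 36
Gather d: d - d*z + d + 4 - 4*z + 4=d*(2 - z) - 4*z + 8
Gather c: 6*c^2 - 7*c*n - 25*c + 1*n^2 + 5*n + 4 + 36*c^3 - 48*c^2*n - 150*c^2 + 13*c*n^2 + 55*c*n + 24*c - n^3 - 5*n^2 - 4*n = 36*c^3 + c^2*(-48*n - 144) + c*(13*n^2 + 48*n - 1) - n^3 - 4*n^2 + n + 4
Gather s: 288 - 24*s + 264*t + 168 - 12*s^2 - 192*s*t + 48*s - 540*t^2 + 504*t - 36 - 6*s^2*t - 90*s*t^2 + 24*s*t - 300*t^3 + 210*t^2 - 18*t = s^2*(-6*t - 12) + s*(-90*t^2 - 168*t + 24) - 300*t^3 - 330*t^2 + 750*t + 420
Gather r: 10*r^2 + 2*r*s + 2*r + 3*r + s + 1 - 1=10*r^2 + r*(2*s + 5) + s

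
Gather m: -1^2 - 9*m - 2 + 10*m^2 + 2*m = 10*m^2 - 7*m - 3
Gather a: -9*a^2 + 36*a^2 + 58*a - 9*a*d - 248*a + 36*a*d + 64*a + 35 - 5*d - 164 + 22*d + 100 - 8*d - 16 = 27*a^2 + a*(27*d - 126) + 9*d - 45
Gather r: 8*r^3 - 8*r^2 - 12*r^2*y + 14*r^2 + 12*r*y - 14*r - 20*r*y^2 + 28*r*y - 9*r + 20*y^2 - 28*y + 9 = 8*r^3 + r^2*(6 - 12*y) + r*(-20*y^2 + 40*y - 23) + 20*y^2 - 28*y + 9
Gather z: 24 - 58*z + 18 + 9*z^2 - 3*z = 9*z^2 - 61*z + 42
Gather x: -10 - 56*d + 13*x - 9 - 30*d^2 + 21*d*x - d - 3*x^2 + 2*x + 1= -30*d^2 - 57*d - 3*x^2 + x*(21*d + 15) - 18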